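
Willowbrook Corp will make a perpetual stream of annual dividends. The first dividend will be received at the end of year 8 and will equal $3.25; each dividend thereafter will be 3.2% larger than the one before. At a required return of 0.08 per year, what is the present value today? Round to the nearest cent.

$39.51

Value at end of year 7: C₁ / (r − g) = $3.25 / (0.08 − 0.032) = $67.7083
Discount to today: PV = $67.7083 / (1 + 0.08)^7 = $67.7083 / 1.713824 = $39.51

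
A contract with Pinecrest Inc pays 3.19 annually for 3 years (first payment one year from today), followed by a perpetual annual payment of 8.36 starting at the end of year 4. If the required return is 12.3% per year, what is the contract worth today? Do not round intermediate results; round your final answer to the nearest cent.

PV of 3-year annuity: 3.19 × [1 − (1+0.123)^−3] / 0.123 = 7.62252
Perpetuity value at year 3: 8.36 / 0.123 = 67.96748
PV of perpetuity: 67.96748 / (1+0.123)^3 = 47.99123
Total PV = 7.62252 + 47.99123 = 55.61375

55.61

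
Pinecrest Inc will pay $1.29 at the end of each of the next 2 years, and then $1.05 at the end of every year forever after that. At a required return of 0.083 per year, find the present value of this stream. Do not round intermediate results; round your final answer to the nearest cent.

$13.08

PV of 2-year annuity: $1.29 × [1 − (1+0.083)^−2] / 0.083 = 2.29098
Perpetuity value at year 2: $1.05 / 0.083 = 12.65060
PV of perpetuity: 12.65060 / (1+0.083)^2 = 10.78585
Total PV = 2.29098 + 10.78585 = 13.07683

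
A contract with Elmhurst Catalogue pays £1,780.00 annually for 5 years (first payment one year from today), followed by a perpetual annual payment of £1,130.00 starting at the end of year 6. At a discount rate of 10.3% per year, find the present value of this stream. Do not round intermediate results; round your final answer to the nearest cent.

PV of 5-year annuity: £1,780.00 × [1 − (1+0.103)^−5] / 0.103 = 6696.20357
Perpetuity value at year 5: £1,130.00 / 0.103 = 10970.87379
PV of perpetuity: 10970.87379 / (1+0.103)^5 = 6719.91309
Total PV = 6696.20357 + 6719.91309 = 13416.11666

£13416.12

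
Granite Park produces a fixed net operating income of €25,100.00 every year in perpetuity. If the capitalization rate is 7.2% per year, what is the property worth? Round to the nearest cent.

Level perpetuity: PV = C / r = €25,100.00 / 0.072 = €348,611.11

€348611.11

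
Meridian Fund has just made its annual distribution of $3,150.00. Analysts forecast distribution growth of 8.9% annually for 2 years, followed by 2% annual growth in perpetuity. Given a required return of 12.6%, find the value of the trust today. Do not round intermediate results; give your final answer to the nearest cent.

$34344.89

D_1 = 3430.35000
D_2 = 3735.65115
Terminal value at year 2: TV = D_2×(1+g_2)/(r−g_2) = 3810.36417/0.106 = 35946.83182
P_0 = D_1/(1+r)^1 + D_2/(1+r)^2 + TV/(1+r)^2
    = 3046.49201 + 2946.38525 + 28352.00905 = 34344.88631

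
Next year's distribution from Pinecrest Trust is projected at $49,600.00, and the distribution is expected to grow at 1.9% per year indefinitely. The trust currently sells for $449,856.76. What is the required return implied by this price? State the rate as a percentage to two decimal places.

P = D₁/(r − g) ⇒ r = D₁/P + g = $49,600.0000/$449,856.76 + 0.019 = 0.110257 + 0.019 = 0.129257

12.93%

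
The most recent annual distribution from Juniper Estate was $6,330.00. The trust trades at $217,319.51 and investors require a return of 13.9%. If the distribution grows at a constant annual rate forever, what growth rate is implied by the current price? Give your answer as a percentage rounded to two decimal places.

10.68%

P = D₀(1+g)/(r−g) ⇒ P(r−g) = D₀(1+g) ⇒ g(P+D₀) = P·r − D₀
g = (P·r − D₀)/(P + D₀) = ($217,319.51×0.139 − $6,330.00) / ($217,319.51 + $6,330.00) = 0.106763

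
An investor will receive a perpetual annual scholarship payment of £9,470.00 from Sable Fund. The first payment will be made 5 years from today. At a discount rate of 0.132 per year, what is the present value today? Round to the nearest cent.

£43690.83

Value at end of year 4: C / r = £9,470.00 / 0.132 = £71,742.4242
Discount to today: PV = £71,742.4242 / (1 + 0.132)^4 = £71,742.4242 / 1.642047 = £43,690.83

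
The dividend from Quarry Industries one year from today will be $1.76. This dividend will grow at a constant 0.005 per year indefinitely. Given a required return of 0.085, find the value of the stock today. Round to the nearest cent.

$22.00

Growing perpetuity: P = D₁ / (r − g) = $1.7600 / (0.085 − 0.005) = $22.00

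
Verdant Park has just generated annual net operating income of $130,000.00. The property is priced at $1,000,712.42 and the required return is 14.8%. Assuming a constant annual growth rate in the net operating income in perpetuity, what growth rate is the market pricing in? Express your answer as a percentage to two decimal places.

P = D₀(1+g)/(r−g) ⇒ P(r−g) = D₀(1+g) ⇒ g(P+D₀) = P·r − D₀
g = (P·r − D₀)/(P + D₀) = ($1,000,712.42×0.148 − $130,000.00) / ($1,000,712.42 + $130,000.00) = 0.016012

1.60%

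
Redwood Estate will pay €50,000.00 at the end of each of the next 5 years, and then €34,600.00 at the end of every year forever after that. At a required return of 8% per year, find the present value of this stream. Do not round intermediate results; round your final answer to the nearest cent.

€493987.73

PV of 5-year annuity: €50,000.00 × [1 − (1+0.08)^−5] / 0.08 = 199635.50185
Perpetuity value at year 5: €34,600.00 / 0.08 = 432500.00000
PV of perpetuity: 432500.00000 / (1+0.08)^5 = 294352.23272
Total PV = 199635.50185 + 294352.23272 = 493987.73457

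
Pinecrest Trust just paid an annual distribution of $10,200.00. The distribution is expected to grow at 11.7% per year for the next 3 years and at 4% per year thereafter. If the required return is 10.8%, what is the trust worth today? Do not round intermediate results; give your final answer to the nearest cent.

$190932.22

D_1 = 11393.40000
D_2 = 12726.42780
D_3 = 14215.41985
Terminal value at year 3: TV = D_3×(1+g_2)/(r−g_2) = 14784.03665/0.068 = 217412.30363
P_0 = D_1/(1+r)^1 + D_2/(1+r)^2 + D_3/(1+r)^3 + TV/(1+r)^3
    = 10282.85199 + 10366.37696 + 10450.58038 + 159832.40580 = 190932.21513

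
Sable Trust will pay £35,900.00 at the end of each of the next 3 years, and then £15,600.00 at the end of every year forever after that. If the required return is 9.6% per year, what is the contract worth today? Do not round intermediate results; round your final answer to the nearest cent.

£213340.73

PV of 3-year annuity: £35,900.00 × [1 − (1+0.096)^−3] / 0.096 = 89910.45278
Perpetuity value at year 3: £15,600.00 / 0.096 = 162500.00000
PV of perpetuity: 162500.00000 / (1+0.096)^3 = 123430.27678
Total PV = 89910.45278 + 123430.27678 = 213340.72957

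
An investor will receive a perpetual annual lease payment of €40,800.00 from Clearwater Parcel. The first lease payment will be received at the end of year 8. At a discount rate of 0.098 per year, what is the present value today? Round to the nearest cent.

€216380.29

Value at end of year 7: C / r = €40,800.00 / 0.098 = €416,326.5306
Discount to today: PV = €416,326.5306 / (1 + 0.098)^7 = €416,326.5306 / 1.924050 = €216,380.29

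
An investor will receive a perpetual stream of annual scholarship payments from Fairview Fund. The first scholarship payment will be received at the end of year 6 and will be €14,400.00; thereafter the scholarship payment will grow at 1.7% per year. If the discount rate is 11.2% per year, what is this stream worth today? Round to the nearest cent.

Value at end of year 5: C₁ / (r − g) = €14,400.00 / (0.112 − 0.017) = €151,578.9474
Discount to today: PV = €151,578.9474 / (1 + 0.112)^5 = €151,578.9474 / 1.700294 = €89,148.69

€89148.69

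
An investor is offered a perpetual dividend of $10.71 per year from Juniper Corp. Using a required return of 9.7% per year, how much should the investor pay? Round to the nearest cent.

$110.41

Level perpetuity: PV = C / r = $10.71 / 0.097 = $110.41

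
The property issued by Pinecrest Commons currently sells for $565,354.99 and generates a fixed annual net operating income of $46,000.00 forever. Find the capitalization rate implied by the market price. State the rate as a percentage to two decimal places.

8.14%

P = C/r ⇒ r = C/P = $46,000.00/$565,354.99 = 0.081365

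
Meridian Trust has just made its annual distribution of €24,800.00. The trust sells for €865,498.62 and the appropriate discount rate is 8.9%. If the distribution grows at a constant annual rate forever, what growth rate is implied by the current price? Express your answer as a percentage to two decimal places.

5.87%

P = D₀(1+g)/(r−g) ⇒ P(r−g) = D₀(1+g) ⇒ g(P+D₀) = P·r − D₀
g = (P·r − D₀)/(P + D₀) = (€865,498.62×0.089 − €24,800.00) / (€865,498.62 + €24,800.00) = 0.058665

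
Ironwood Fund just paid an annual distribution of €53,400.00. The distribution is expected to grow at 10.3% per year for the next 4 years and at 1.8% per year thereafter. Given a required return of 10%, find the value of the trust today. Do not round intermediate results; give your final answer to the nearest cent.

€885263.53

D_1 = 58900.20000
D_2 = 64966.92060
D_3 = 71658.51342
D_4 = 79039.34030
Terminal value at year 4: TV = D_4×(1+g_2)/(r−g_2) = 80462.04843/0.082 = 981244.49305
P_0 = D_1/(1+r)^1 + D_2/(1+r)^2 + D_3/(1+r)^3 + D_4/(1+r)^4 + TV/(1+r)^4
    = 53545.63636 + 53691.66992 + 53838.10174 + 53984.93293 + 670203.19175 = 885263.53271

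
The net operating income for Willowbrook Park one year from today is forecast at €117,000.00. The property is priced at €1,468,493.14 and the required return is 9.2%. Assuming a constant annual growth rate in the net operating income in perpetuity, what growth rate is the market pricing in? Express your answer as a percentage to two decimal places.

1.23%

P = D₁/(r−g) ⇒ g = r − D₁/P = 0.092 − €117,000.00/€1,468,493.14 = 0.012326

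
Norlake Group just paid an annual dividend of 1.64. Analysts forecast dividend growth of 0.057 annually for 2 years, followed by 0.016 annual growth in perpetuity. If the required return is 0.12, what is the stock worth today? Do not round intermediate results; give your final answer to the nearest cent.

17.28

D_1 = 1.73348
D_2 = 1.83229
Terminal value at year 2: TV = D_2×(1+g_2)/(r−g_2) = 1.86160/0.104 = 17.90005
P_0 = D_1/(1+r)^1 + D_2/(1+r)^2 + TV/(1+r)^2
    = 1.54775 + 1.46069 + 14.26981 = 17.27825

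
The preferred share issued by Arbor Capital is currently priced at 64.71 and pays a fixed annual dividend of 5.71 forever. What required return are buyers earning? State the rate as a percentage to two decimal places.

8.82%

P = C/r ⇒ r = C/P = 5.71/64.71 = 0.088240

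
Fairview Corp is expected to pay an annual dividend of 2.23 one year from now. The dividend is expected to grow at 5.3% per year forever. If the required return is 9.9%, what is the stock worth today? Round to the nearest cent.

Growing perpetuity: P = D₁ / (r − g) = 2.2300 / (0.099 − 0.053) = 48.48

48.48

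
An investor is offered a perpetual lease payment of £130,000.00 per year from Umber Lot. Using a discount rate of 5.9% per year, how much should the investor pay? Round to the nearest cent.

£2203389.83

Level perpetuity: PV = C / r = £130,000.00 / 0.059 = £2,203,389.83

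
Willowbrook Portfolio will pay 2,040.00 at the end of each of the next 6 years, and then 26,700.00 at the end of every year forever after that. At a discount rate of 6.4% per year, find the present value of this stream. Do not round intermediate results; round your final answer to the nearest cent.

PV of 6-year annuity: 2,040.00 × [1 − (1+0.064)^−6] / 0.064 = 9906.49893
Perpetuity value at year 6: 26,700.00 / 0.064 = 417187.50000
PV of perpetuity: 417187.50000 / (1+0.064)^6 = 287528.91109
Total PV = 9906.49893 + 287528.91109 = 297435.41002

297435.41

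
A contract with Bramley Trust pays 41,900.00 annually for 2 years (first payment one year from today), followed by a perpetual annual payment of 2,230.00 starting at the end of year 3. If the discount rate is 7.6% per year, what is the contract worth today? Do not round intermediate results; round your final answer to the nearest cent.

PV of 2-year annuity: 41,900.00 × [1 − (1+0.076)^−2] / 0.076 = 75130.59521
Perpetuity value at year 2: 2,230.00 / 0.076 = 29342.10526
PV of perpetuity: 29342.10526 / (1+0.076)^2 = 25343.50795
Total PV = 75130.59521 + 25343.50795 = 100474.10316

100474.10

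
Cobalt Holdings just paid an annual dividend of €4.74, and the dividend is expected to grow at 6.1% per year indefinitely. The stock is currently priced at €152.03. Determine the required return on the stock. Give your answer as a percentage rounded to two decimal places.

9.41%

D₁ = €4.74 × 1.061 = €5.0291
P = D₁/(r − g) ⇒ r = D₁/P + g = €5.0291/€152.03 + 0.061 = 0.033080 + 0.061 = 0.094080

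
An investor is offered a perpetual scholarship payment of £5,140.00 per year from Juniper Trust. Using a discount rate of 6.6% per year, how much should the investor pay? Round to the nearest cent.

Level perpetuity: PV = C / r = £5,140.00 / 0.066 = £77,878.79

£77878.79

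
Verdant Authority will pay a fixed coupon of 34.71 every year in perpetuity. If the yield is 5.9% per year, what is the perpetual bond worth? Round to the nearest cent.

Level perpetuity: PV = C / r = 34.71 / 0.059 = 588.31

588.31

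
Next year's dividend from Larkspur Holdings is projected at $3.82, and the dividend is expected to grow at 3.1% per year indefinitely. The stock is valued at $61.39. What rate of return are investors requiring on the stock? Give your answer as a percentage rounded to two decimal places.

9.32%

P = D₁/(r − g) ⇒ r = D₁/P + g = $3.8200/$61.39 + 0.031 = 0.062225 + 0.031 = 0.093225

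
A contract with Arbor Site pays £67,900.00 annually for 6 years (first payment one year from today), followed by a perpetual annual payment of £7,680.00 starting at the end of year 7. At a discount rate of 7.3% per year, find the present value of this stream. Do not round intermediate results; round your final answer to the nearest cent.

PV of 6-year annuity: £67,900.00 × [1 − (1+0.073)^−6] / 0.073 = 320672.24998
Perpetuity value at year 6: £7,680.00 / 0.073 = 105205.47945
PV of perpetuity: 105205.47945 / (1+0.073)^6 = 68935.03939
Total PV = 320672.24998 + 68935.03939 = 389607.28938

£389607.29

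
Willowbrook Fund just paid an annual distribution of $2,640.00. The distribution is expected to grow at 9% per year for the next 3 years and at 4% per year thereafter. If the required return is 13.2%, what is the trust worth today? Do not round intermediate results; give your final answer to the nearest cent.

D_1 = 2877.60000
D_2 = 3136.58400
D_3 = 3418.87656
Terminal value at year 3: TV = D_3×(1+g_2)/(r−g_2) = 3555.63162/0.092 = 38648.16981
P_0 = D_1/(1+r)^1 + D_2/(1+r)^2 + D_3/(1+r)^3 + TV/(1+r)^3
    = 2542.04947 + 2447.73315 + 2356.91619 + 26643.40044 = 33990.09925

$33990.10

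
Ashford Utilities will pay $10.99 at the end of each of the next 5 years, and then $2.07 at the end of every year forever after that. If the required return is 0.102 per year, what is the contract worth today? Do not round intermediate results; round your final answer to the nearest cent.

$53.94

PV of 5-year annuity: $10.99 × [1 − (1+0.102)^−5] / 0.102 = 41.44876
Perpetuity value at year 5: $2.07 / 0.102 = 20.29412
PV of perpetuity: 20.29412 / (1+0.102)^5 = 12.48712
Total PV = 41.44876 + 12.48712 = 53.93588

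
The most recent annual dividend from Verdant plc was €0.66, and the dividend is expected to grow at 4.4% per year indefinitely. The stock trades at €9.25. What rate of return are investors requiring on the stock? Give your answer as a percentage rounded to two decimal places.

11.85%

D₁ = €0.66 × 1.044 = €0.6890
P = D₁/(r − g) ⇒ r = D₁/P + g = €0.6890/€9.25 + 0.044 = 0.074491 + 0.044 = 0.118491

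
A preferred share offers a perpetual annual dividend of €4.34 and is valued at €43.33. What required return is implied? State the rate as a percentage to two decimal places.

P = C/r ⇒ r = C/P = €4.34/€43.33 = 0.100162

10.02%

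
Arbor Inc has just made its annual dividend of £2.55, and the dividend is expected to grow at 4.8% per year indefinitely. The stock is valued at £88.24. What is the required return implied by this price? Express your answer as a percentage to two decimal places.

7.83%

D₁ = £2.55 × 1.048 = £2.6724
P = D₁/(r − g) ⇒ r = D₁/P + g = £2.6724/£88.24 + 0.048 = 0.030286 + 0.048 = 0.078286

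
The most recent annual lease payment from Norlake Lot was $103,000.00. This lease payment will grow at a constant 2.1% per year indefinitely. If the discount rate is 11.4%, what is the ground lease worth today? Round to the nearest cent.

D₁ = D₀ × (1 + g) = $103,000.00 × 1.021 = $105,163.0000
Growing perpetuity: P = D₁ / (r − g) = $105,163.0000 / (0.114 − 0.021) = $1,130,784.95

$1130784.95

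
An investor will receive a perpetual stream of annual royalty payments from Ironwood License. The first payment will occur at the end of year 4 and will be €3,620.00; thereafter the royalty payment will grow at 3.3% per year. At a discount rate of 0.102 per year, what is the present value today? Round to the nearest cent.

€39202.58

Value at end of year 3: C₁ / (r − g) = €3,620.00 / (0.102 − 0.033) = €52,463.7681
Discount to today: PV = €52,463.7681 / (1 + 0.102)^3 = €52,463.7681 / 1.338273 = €39,202.58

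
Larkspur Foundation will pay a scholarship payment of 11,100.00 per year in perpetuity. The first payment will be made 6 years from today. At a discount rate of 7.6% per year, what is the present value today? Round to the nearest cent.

Value at end of year 5: C / r = 11,100.00 / 0.076 = 146,052.6316
Discount to today: PV = 146,052.6316 / (1 + 0.076)^5 = 146,052.6316 / 1.442319 = 101,262.36

101262.36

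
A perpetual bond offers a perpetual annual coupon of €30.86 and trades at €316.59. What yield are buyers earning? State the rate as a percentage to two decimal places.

9.75%

P = C/r ⇒ r = C/P = €30.86/€316.59 = 0.097476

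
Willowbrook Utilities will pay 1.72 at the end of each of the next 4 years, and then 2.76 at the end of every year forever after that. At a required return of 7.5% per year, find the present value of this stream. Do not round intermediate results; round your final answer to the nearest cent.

PV of 4-year annuity: 1.72 × [1 − (1+0.075)^−4] / 0.075 = 5.76084
Perpetuity value at year 4: 2.76 / 0.075 = 36.80000
PV of perpetuity: 36.80000 / (1+0.075)^4 = 27.55586
Total PV = 5.76084 + 27.55586 = 33.31670

33.32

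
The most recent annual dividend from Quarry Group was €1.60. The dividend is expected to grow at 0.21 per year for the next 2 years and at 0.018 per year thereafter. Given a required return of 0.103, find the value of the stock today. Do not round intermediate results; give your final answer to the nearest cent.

€26.74

D_1 = 1.93600
D_2 = 2.34256
Terminal value at year 2: TV = D_2×(1+g_2)/(r−g_2) = 2.38473/0.085 = 28.05560
P_0 = D_1/(1+r)^1 + D_2/(1+r)^2 + TV/(1+r)^2
    = 1.75521 + 1.92548 + 23.06049 = 26.74119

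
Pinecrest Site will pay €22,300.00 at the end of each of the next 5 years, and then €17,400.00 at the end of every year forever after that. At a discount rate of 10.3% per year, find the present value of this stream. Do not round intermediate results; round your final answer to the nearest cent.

€187365.41

PV of 5-year annuity: €22,300.00 × [1 − (1+0.103)^−5] / 0.103 = 83890.64020
Perpetuity value at year 5: €17,400.00 / 0.103 = 168932.03883
PV of perpetuity: 168932.03883 / (1+0.103)^5 = 103474.76801
Total PV = 83890.64020 + 103474.76801 = 187365.40821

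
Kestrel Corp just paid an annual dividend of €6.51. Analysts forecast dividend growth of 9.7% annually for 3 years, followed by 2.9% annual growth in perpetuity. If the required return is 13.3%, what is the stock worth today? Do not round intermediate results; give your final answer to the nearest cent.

€76.78

D_1 = 7.14147
D_2 = 7.83419
D_3 = 8.59411
Terminal value at year 3: TV = D_3×(1+g_2)/(r−g_2) = 8.84334/0.104 = 85.03210
P_0 = D_1/(1+r)^1 + D_2/(1+r)^2 + D_3/(1+r)^3 + TV/(1+r)^3
    = 6.30315 + 6.10287 + 5.90896 + 58.46463 = 76.77961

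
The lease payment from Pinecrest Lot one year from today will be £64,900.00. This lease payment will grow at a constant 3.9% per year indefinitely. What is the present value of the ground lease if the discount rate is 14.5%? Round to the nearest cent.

Growing perpetuity: P = D₁ / (r − g) = £64,900.0000 / (0.145 − 0.039) = £612,264.15

£612264.15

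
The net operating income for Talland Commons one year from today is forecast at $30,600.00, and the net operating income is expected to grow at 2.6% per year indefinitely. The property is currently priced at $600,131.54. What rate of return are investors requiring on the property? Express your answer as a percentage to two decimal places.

7.70%

P = D₁/(r − g) ⇒ r = D₁/P + g = $30,600.0000/$600,131.54 + 0.026 = 0.050989 + 0.026 = 0.076989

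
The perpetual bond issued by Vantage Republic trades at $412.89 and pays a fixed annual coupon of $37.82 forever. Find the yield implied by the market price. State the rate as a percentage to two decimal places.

9.16%

P = C/r ⇒ r = C/P = $37.82/$412.89 = 0.091598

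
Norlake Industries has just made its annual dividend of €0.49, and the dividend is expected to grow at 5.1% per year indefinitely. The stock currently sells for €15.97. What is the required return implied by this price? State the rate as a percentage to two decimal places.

D₁ = €0.49 × 1.051 = €0.5150
P = D₁/(r − g) ⇒ r = D₁/P + g = €0.5150/€15.97 + 0.051 = 0.032247 + 0.051 = 0.083247

8.32%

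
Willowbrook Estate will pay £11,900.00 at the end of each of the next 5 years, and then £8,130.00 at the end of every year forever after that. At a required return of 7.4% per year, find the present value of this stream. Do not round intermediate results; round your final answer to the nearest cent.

£125158.46

PV of 5-year annuity: £11,900.00 × [1 − (1+0.074)^−5] / 0.074 = 48274.19918
Perpetuity value at year 5: £8,130.00 / 0.074 = 109864.86486
PV of perpetuity: 109864.86486 / (1+0.074)^5 = 76884.25652
Total PV = 48274.19918 + 76884.25652 = 125158.45570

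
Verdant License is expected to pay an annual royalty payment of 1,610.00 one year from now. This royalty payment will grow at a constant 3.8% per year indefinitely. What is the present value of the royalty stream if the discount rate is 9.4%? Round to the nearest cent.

Growing perpetuity: P = D₁ / (r − g) = 1,610.0000 / (0.094 − 0.038) = 28,750.00

28750.00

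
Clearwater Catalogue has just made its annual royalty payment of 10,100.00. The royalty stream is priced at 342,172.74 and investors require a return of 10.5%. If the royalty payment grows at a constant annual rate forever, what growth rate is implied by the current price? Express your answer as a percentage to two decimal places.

P = D₀(1+g)/(r−g) ⇒ P(r−g) = D₀(1+g) ⇒ g(P+D₀) = P·r − D₀
g = (P·r − D₀)/(P + D₀) = (342,172.74×0.105 − 10,100.00) / (342,172.74 + 10,100.00) = 0.073319

7.33%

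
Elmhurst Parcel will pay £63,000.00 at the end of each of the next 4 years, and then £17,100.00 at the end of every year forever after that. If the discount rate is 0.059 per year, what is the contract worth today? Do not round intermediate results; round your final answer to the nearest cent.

£449243.73

PV of 4-year annuity: £63,000.00 × [1 − (1+0.059)^−4] / 0.059 = 218802.46088
Perpetuity value at year 4: £17,100.00 / 0.059 = 289830.50847
PV of perpetuity: 289830.50847 / (1+0.059)^4 = 230441.26909
Total PV = 218802.46088 + 230441.26909 = 449243.72997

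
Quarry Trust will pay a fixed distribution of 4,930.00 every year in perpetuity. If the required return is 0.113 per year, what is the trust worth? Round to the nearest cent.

Level perpetuity: PV = C / r = 4,930.00 / 0.113 = 43,628.32

43628.32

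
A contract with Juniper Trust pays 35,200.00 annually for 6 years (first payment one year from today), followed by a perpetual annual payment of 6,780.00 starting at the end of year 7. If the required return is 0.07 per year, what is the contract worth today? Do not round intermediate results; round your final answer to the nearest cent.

232322.20

PV of 6-year annuity: 35,200.00 × [1 − (1+0.07)^−6] / 0.07 = 167782.19602
Perpetuity value at year 6: 6,780.00 / 0.07 = 96857.14286
PV of perpetuity: 96857.14286 / (1+0.07)^6 = 64540.00396
Total PV = 167782.19602 + 64540.00396 = 232322.19999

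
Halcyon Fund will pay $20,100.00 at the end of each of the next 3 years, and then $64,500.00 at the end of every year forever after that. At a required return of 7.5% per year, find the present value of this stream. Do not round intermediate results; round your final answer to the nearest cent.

PV of 3-year annuity: $20,100.00 × [1 − (1+0.075)^−3] / 0.075 = 52270.56737
Perpetuity value at year 3: $64,500.00 / 0.075 = 860000.00000
PV of perpetuity: 860000.00000 / (1+0.075)^3 = 692266.08978
Total PV = 52270.56737 + 692266.08978 = 744536.65715

$744536.66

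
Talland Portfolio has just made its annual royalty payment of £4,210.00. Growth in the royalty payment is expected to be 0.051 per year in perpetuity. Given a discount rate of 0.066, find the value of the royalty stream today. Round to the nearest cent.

D₁ = D₀ × (1 + g) = £4,210.00 × 1.051 = £4,424.7100
Growing perpetuity: P = D₁ / (r − g) = £4,424.7100 / (0.066 − 0.051) = £294,980.67

£294980.67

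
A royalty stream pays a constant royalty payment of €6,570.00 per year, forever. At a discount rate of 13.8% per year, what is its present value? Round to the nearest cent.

€47608.70

Level perpetuity: PV = C / r = €6,570.00 / 0.138 = €47,608.70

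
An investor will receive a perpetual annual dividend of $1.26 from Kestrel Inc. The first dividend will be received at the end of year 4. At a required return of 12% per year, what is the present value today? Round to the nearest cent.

Value at end of year 3: C / r = $1.26 / 0.12 = $10.5000
Discount to today: PV = $10.5000 / (1 + 0.12)^3 = $10.5000 / 1.404928 = $7.47

$7.47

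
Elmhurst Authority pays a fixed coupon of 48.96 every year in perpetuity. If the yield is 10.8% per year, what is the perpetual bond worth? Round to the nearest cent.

Level perpetuity: PV = C / r = 48.96 / 0.108 = 453.33

453.33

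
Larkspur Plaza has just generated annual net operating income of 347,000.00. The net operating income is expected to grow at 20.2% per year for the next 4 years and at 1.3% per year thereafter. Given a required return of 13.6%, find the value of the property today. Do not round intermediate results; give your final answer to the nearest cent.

5183764.46

D_1 = 417094.00000
D_2 = 501346.98800
D_3 = 602619.07958
D_4 = 724348.13365
Terminal value at year 4: TV = D_4×(1+g_2)/(r−g_2) = 733764.65939/0.123 = 5965566.33649
P_0 = D_1/(1+r)^1 + D_2/(1+r)^2 + D_3/(1+r)^3 + D_4/(1+r)^4 + TV/(1+r)^4
    = 367160.21127 + 388491.70242 + 411062.52315 + 434944.67679 + 3582105.34623 = 5183764.45986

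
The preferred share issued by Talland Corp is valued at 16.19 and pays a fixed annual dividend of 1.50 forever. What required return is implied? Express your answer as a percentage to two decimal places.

P = C/r ⇒ r = C/P = 1.50/16.19 = 0.092650

9.26%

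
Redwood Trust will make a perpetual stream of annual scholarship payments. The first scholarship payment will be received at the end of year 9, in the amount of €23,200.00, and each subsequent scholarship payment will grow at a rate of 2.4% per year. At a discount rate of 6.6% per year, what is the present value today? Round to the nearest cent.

€331269.20

Value at end of year 8: C₁ / (r − g) = €23,200.00 / (0.066 − 0.024) = €552,380.9524
Discount to today: PV = €552,380.9524 / (1 + 0.066)^8 = €552,380.9524 / 1.667468 = €331,269.20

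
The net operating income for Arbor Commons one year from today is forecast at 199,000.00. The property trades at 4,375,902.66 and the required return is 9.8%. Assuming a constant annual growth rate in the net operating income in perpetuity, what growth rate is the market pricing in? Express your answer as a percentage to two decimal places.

P = D₁/(r−g) ⇒ g = r − D₁/P = 0.098 − 199,000.00/4,375,902.66 = 0.052524

5.25%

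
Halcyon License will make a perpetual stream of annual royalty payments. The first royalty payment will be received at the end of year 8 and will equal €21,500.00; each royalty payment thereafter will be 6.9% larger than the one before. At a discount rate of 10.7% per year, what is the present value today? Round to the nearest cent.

€277729.18

Value at end of year 7: C₁ / (r − g) = €21,500.00 / (0.107 − 0.069) = €565,789.4737
Discount to today: PV = €565,789.4737 / (1 + 0.107)^7 = €565,789.4737 / 2.037198 = €277,729.18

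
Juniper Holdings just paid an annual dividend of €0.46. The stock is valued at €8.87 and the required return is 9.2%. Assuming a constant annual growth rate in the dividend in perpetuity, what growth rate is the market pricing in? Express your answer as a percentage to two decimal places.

P = D₀(1+g)/(r−g) ⇒ P(r−g) = D₀(1+g) ⇒ g(P+D₀) = P·r − D₀
g = (P·r − D₀)/(P + D₀) = (€8.87×0.092 − €0.46) / (€8.87 + €0.46) = 0.038161

3.82%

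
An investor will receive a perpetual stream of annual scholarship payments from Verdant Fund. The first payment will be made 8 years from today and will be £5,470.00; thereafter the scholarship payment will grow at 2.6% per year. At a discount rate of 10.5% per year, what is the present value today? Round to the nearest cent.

£34421.06

Value at end of year 7: C₁ / (r − g) = £5,470.00 / (0.105 − 0.026) = £69,240.5063
Discount to today: PV = £69,240.5063 / (1 + 0.105)^7 = £69,240.5063 / 2.011574 = £34,421.06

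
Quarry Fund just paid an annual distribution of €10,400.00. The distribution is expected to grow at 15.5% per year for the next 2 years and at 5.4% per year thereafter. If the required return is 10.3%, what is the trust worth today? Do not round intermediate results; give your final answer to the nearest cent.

D_1 = 12012.00000
D_2 = 13873.86000
Terminal value at year 2: TV = D_2×(1+g_2)/(r−g_2) = 14623.04844/0.049 = 298429.56000
P_0 = D_1/(1+r)^1 + D_2/(1+r)^2 + TV/(1+r)^2
    = 10890.29918 + 11403.71311 + 245296.19623 = 267590.20852

€267590.21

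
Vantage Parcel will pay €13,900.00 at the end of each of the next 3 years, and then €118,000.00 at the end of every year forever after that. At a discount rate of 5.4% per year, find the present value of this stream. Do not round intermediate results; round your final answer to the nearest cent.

PV of 3-year annuity: €13,900.00 × [1 − (1+0.054)^−3] / 0.054 = 37571.20771
Perpetuity value at year 3: €118,000.00 / 0.054 = 2185185.18519
PV of perpetuity: 2185185.18519 / (1+0.054)^3 = 1866235.36431
Total PV = 37571.20771 + 1866235.36431 = 1903806.57203

€1903806.57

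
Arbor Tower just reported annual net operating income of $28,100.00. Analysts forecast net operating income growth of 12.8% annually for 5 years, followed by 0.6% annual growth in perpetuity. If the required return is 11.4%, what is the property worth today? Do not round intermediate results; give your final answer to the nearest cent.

D_1 = 31696.80000
D_2 = 35753.99040
D_3 = 40330.50117
D_4 = 45492.80532
D_5 = 51315.88440
Terminal value at year 5: TV = D_5×(1+g_2)/(r−g_2) = 51623.77971/0.108 = 477997.96027
P_0 = D_1/(1+r)^1 + D_2/(1+r)^2 + D_3/(1+r)^3 + D_4/(1+r)^4 + D_5/(1+r)^5 + TV/(1+r)^5
    = 28453.14183 + 28810.72171 + 29172.79541 + 29539.41941 + 29910.65090 + 278612.17408 = 424498.90334

$424498.90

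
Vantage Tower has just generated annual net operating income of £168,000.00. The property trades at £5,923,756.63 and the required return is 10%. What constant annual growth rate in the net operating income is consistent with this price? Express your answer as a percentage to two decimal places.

6.97%

P = D₀(1+g)/(r−g) ⇒ P(r−g) = D₀(1+g) ⇒ g(P+D₀) = P·r − D₀
g = (P·r − D₀)/(P + D₀) = (£5,923,756.63×0.1 − £168,000.00) / (£5,923,756.63 + £168,000.00) = 0.069664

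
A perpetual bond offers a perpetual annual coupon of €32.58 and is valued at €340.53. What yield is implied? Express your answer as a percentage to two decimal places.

P = C/r ⇒ r = C/P = €32.58/€340.53 = 0.095674

9.57%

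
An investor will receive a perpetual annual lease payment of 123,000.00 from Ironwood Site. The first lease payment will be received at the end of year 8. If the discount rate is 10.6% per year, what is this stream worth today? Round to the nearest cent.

Value at end of year 7: C / r = 123,000.00 / 0.106 = 1,160,377.3585
Discount to today: PV = 1,160,377.3585 / (1 + 0.106)^7 = 1,160,377.3585 / 2.024351 = 573,209.47

573209.47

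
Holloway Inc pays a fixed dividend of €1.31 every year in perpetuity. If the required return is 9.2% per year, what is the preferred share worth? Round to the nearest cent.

Level perpetuity: PV = C / r = €1.31 / 0.092 = €14.24

€14.24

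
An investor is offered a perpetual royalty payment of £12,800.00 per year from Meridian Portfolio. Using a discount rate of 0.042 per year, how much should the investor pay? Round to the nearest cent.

£304761.90

Level perpetuity: PV = C / r = £12,800.00 / 0.042 = £304,761.90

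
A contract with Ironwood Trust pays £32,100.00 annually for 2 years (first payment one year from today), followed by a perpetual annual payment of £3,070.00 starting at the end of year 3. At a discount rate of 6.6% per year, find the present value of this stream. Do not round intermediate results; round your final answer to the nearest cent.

PV of 2-year annuity: £32,100.00 × [1 − (1+0.066)^−2] / 0.066 = 58360.76018
Perpetuity value at year 2: £3,070.00 / 0.066 = 46515.15152
PV of perpetuity: 46515.15152 / (1+0.066)^2 = 40933.60841
Total PV = 58360.76018 + 40933.60841 = 99294.36859

£99294.37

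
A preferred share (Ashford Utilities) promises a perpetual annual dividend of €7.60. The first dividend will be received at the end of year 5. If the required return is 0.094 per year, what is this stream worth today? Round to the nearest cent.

Value at end of year 4: C / r = €7.60 / 0.094 = €80.8511
Discount to today: PV = €80.8511 / (1 + 0.094)^4 = €80.8511 / 1.432416 = €56.44

€56.44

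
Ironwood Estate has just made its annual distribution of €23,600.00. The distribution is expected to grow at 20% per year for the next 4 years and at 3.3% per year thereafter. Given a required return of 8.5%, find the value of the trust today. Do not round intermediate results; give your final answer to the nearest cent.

D_1 = 28320.00000
D_2 = 33984.00000
D_3 = 40780.80000
D_4 = 48936.96000
Terminal value at year 4: TV = D_4×(1+g_2)/(r−g_2) = 50551.87968/0.052 = 972151.53231
P_0 = D_1/(1+r)^1 + D_2/(1+r)^2 + D_3/(1+r)^3 + D_4/(1+r)^4 + TV/(1+r)^4
    = 26101.38249 + 28867.88847 + 31927.61858 + 35311.65189 + 701479.54612 = 823688.08755

€823688.09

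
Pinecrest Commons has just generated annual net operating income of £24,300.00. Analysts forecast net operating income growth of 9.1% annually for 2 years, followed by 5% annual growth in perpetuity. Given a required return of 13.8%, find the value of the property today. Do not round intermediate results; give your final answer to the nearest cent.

D_1 = 26511.30000
D_2 = 28923.82830
Terminal value at year 2: TV = D_2×(1+g_2)/(r−g_2) = 30370.01971/0.088 = 345113.86040
P_0 = D_1/(1+r)^1 + D_2/(1+r)^2 + TV/(1+r)^2
    = 23296.39719 + 22334.24370 + 266488.13507 = 312118.77596

£312118.78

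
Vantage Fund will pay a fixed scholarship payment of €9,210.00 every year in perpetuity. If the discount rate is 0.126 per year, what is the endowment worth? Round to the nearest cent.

€73095.24

Level perpetuity: PV = C / r = €9,210.00 / 0.126 = €73,095.24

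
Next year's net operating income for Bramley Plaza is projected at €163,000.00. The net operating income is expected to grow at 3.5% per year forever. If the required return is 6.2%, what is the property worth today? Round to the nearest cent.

Growing perpetuity: P = D₁ / (r − g) = €163,000.0000 / (0.062 − 0.035) = €6,037,037.04

€6037037.04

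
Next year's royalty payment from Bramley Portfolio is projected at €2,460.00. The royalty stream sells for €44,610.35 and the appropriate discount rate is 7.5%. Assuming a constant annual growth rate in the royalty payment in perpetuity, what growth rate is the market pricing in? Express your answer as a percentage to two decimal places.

1.99%

P = D₁/(r−g) ⇒ g = r − D₁/P = 0.075 − €2,460.00/€44,610.35 = 0.019856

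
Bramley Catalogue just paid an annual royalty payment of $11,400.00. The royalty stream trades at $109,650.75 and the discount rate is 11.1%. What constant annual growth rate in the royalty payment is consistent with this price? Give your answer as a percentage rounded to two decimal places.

P = D₀(1+g)/(r−g) ⇒ P(r−g) = D₀(1+g) ⇒ g(P+D₀) = P·r − D₀
g = (P·r − D₀)/(P + D₀) = ($109,650.75×0.111 − $11,400.00) / ($109,650.75 + $11,400.00) = 0.006371

0.64%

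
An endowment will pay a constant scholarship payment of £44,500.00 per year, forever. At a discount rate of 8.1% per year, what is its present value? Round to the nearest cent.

£549382.72

Level perpetuity: PV = C / r = £44,500.00 / 0.081 = £549,382.72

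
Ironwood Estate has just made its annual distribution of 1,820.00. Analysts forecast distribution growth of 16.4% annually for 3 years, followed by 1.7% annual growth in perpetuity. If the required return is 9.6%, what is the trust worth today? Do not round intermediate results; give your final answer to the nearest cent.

34232.75

D_1 = 2118.48000
D_2 = 2465.91072
D_3 = 2870.32008
Terminal value at year 3: TV = D_3×(1+g_2)/(r−g_2) = 2919.11552/0.079 = 36950.82936
P_0 = D_1/(1+r)^1 + D_2/(1+r)^2 + D_3/(1+r)^3 + TV/(1+r)^3
    = 1932.91971 + 2052.84538 + 2180.21170 + 28066.77597 = 34232.75276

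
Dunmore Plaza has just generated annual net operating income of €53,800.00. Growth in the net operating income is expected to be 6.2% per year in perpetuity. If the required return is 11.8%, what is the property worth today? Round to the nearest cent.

€1020278.57

D₁ = D₀ × (1 + g) = €53,800.00 × 1.062 = €57,135.6000
Growing perpetuity: P = D₁ / (r − g) = €57,135.6000 / (0.118 − 0.062) = €1,020,278.57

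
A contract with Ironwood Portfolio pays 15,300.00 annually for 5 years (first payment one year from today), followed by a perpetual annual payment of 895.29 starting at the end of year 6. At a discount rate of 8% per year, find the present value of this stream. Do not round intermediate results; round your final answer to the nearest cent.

PV of 5-year annuity: 15,300.00 × [1 − (1+0.08)^−5] / 0.08 = 61088.46357
Perpetuity value at year 5: 895.29 / 0.08 = 11191.12500
PV of perpetuity: 11191.12500 / (1+0.08)^5 = 7616.49163
Total PV = 61088.46357 + 7616.49163 = 68704.95520

68704.96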